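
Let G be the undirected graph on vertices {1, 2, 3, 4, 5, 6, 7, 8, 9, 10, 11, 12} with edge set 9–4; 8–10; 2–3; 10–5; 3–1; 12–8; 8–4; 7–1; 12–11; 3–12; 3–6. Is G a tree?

The graph has 12 vertices and 11 edges.
It is connected with exactly 11 edges, hence acyclic — it is a tree.

Yes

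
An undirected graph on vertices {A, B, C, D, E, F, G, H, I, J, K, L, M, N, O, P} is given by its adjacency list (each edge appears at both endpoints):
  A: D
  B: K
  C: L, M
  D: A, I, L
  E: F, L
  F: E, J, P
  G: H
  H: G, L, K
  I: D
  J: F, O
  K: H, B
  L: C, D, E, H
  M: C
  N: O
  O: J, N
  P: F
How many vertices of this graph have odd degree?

10

Degrees: A:1, B:1, C:2, D:3, E:2, F:3, G:1, H:3, I:1, J:2, K:2, L:4, M:1, N:1, O:2, P:1
Odd-degree vertices: A, B, D, F, G, H, I, M, N, P.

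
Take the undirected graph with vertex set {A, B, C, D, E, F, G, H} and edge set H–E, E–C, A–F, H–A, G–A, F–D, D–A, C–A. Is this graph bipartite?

F-D-A-F is an odd cycle (length 3), and a bipartite graph can contain only even cycles.

No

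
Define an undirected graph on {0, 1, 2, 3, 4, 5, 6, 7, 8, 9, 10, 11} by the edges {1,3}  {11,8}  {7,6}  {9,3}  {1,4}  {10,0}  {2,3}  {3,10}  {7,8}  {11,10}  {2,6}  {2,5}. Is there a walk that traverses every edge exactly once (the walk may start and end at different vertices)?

Degrees: 0:1, 1:2, 2:3, 3:4, 4:1, 5:1, 6:2, 7:2, 8:2, 9:1, 10:3, 11:2
Odd-degree vertices: 0, 2, 4, 5, 9, 10 (6 total).
With 6 odd-degree vertices (more than two), no single trail can use every edge.

No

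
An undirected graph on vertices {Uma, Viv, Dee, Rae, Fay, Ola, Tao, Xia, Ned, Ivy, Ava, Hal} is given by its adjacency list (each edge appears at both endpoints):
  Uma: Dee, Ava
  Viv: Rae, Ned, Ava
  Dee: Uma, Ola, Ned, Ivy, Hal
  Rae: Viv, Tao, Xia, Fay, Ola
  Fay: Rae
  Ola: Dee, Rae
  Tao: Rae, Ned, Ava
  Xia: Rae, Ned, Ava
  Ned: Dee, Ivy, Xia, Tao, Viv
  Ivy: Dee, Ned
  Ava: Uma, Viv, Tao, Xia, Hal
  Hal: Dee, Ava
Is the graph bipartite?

Dee-Ivy-Ned-Dee is an odd cycle (length 3), and a bipartite graph can contain only even cycles.

No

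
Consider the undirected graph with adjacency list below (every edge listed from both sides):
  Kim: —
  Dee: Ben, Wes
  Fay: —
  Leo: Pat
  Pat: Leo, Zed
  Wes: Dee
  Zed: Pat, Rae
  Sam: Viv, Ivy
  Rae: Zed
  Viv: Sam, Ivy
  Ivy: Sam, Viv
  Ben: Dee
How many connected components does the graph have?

Component: {Kim}
Component: {Fay}
Component: {Dee, Wes, Ben}
Component: {Sam, Viv, Ivy}
Component: {Leo, Pat, Zed, Rae}

5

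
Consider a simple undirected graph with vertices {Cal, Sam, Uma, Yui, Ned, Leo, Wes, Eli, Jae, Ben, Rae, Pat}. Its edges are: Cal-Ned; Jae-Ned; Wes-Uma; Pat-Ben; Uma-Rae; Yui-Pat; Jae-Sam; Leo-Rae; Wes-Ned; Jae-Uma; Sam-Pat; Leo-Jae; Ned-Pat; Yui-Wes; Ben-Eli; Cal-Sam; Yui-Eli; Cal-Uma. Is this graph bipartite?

Partition the vertices as {Sam, Uma, Yui, Ned, Leo, Ben} vs {Cal, Wes, Eli, Jae, Rae, Pat}. Each listed edge has one endpoint in each part, so the graph is bipartite.

Yes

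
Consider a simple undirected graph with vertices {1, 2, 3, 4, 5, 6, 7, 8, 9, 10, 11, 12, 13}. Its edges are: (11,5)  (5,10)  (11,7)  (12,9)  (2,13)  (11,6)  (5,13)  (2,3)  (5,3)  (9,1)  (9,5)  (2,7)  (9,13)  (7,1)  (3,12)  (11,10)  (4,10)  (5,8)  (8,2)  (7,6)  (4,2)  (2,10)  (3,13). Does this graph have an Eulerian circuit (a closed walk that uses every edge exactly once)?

Yes

Degrees: 1:2, 2:6, 3:4, 4:2, 5:6, 6:2, 7:4, 8:2, 9:4, 10:4, 11:4, 12:2, 13:4
All degrees are even and the non-isolated vertices are connected — an Eulerian circuit exists.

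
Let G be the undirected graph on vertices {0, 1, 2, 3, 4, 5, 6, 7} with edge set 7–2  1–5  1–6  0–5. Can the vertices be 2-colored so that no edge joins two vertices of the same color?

Yes

Partition the vertices as {3, 4, 5, 6, 7} vs {0, 1, 2}. Each listed edge has one endpoint in each part, so the graph is bipartite.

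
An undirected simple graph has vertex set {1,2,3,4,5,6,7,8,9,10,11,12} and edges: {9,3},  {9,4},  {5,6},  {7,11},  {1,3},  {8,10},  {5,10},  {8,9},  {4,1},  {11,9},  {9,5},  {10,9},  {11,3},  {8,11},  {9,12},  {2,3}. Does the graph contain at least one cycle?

Yes

The graph has 12 vertices, 16 edges, and 1 connected component.
One cycle is 9-10-8-9.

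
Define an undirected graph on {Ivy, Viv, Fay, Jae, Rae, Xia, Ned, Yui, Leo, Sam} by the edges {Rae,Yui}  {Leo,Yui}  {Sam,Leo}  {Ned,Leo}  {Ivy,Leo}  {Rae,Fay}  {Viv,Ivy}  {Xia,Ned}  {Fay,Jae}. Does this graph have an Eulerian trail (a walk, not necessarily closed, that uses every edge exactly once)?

No

Degrees: Ivy:2, Viv:1, Fay:2, Jae:1, Rae:2, Xia:1, Ned:2, Yui:2, Leo:4, Sam:1
Odd-degree vertices: Viv, Jae, Xia, Sam (4 total).
An Eulerian trail requires 0 or 2 odd-degree vertices; here there are 4.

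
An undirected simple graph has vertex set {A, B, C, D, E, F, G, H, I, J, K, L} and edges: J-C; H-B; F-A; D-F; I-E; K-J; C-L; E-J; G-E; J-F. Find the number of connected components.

2

Component: {B, H}
Component: {A, C, D, E, F, G, I, J, K, L}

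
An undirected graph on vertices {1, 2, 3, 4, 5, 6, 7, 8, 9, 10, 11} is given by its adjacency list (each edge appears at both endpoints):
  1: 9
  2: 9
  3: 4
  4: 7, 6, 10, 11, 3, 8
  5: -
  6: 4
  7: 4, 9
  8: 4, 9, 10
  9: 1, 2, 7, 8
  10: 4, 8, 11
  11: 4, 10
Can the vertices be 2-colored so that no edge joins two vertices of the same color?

No

4-10-11-4 is an odd cycle (length 3), and a bipartite graph can contain only even cycles.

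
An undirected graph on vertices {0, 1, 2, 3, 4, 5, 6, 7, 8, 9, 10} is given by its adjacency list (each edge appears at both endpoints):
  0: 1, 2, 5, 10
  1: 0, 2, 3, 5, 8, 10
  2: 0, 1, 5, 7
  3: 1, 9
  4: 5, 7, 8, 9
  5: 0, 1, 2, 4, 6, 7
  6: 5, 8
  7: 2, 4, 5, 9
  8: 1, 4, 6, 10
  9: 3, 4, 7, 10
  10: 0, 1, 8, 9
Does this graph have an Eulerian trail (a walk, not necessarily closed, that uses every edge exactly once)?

Degrees: 0:4, 1:6, 2:4, 3:2, 4:4, 5:6, 6:2, 7:4, 8:4, 9:4, 10:4
Odd-degree vertices: none (0 total).
The non-isolated vertices are connected and exactly 0 have odd degree, so an Eulerian trail exists.

Yes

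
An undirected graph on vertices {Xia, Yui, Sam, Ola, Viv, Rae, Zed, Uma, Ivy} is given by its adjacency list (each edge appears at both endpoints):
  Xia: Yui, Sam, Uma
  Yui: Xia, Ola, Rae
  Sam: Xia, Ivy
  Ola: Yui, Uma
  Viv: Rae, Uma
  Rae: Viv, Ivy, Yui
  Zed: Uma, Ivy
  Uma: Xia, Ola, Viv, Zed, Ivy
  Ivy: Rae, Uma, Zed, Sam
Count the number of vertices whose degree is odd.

Degrees: Xia:3, Yui:3, Sam:2, Ola:2, Viv:2, Rae:3, Zed:2, Uma:5, Ivy:4
Odd-degree vertices: Xia, Yui, Rae, Uma.

4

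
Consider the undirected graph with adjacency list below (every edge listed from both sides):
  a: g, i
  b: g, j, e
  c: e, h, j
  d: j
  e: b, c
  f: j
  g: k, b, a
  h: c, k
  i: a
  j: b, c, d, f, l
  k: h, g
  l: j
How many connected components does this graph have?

Component: {a, b, c, d, e, f, g, h, i, j, k, l}

1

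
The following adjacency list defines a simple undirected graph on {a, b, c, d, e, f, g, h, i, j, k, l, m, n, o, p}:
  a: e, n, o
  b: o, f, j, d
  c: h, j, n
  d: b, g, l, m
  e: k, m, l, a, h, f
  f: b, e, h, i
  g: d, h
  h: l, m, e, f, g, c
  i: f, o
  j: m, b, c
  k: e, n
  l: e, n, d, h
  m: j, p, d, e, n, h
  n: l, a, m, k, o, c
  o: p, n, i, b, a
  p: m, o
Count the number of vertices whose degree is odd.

Degrees: a:3, b:4, c:3, d:4, e:6, f:4, g:2, h:6, i:2, j:3, k:2, l:4, m:6, n:6, o:5, p:2
Odd-degree vertices: a, c, j, o.

4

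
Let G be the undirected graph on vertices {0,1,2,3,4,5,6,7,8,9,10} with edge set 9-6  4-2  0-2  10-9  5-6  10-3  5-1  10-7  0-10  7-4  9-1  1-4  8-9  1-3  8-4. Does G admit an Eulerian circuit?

Yes

Degrees: 0:2, 1:4, 2:2, 3:2, 4:4, 5:2, 6:2, 7:2, 8:2, 9:4, 10:4
All degrees are even and the non-isolated vertices are connected — an Eulerian circuit exists.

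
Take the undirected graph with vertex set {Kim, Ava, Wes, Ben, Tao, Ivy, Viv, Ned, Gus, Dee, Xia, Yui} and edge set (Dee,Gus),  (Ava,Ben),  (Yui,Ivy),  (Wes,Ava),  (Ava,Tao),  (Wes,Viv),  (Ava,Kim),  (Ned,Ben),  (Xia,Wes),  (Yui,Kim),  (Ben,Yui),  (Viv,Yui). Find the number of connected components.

2

Component: {Gus, Dee}
Component: {Kim, Ava, Wes, Ben, Tao, Ivy, Viv, Ned, Xia, Yui}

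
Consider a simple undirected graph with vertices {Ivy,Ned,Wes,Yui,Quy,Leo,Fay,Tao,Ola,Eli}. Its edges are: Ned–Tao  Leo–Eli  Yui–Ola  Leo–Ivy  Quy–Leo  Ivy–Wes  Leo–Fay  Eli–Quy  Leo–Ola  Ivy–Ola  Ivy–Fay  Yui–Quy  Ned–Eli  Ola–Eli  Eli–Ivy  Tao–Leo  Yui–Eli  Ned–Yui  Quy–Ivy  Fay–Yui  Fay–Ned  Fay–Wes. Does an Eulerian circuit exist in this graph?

No

Degrees: Ivy:6, Ned:4, Wes:2, Yui:5, Quy:4, Leo:6, Fay:5, Tao:2, Ola:4, Eli:6
Yui, Fay have odd degree; an Eulerian circuit needs every degree to be even, so none exists.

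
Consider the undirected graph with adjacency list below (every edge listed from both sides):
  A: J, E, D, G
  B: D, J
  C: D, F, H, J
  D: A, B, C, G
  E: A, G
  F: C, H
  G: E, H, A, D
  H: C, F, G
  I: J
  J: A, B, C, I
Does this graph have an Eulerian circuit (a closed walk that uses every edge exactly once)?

Degrees: A:4, B:2, C:4, D:4, E:2, F:2, G:4, H:3, I:1, J:4
Vertices with odd degree: H, I. An Eulerian circuit requires all degrees even.

No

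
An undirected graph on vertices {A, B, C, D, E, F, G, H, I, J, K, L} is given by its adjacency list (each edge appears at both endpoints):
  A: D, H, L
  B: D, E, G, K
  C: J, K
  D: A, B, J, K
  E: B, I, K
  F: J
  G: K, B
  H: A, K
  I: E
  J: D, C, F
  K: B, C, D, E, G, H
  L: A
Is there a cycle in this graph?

Yes

|V| = 12, |E| = 16, number of components = 1.
Since 16 > 12 - 1, a cycle must exist; for instance K-E-B-G-K.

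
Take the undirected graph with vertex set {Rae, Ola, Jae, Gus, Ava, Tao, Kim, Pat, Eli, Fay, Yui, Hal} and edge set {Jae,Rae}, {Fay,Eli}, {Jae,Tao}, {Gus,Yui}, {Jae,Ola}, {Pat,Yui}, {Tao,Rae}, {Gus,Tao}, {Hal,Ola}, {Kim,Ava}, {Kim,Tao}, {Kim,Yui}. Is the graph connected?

No

Component: {Eli, Fay}
Component: {Rae, Ola, Jae, Gus, Ava, Tao, Kim, Pat, Yui, Hal}
There are 2 separate components, so the graph is not connected.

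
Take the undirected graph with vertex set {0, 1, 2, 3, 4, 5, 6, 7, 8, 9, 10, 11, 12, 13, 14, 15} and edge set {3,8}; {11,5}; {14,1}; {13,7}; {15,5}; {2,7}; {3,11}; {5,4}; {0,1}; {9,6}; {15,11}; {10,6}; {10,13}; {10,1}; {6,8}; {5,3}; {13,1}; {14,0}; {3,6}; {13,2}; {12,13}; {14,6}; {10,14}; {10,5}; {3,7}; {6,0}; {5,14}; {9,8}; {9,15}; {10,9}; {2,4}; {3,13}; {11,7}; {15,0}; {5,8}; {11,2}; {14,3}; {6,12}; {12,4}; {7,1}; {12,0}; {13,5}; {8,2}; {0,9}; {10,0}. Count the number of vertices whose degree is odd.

Degrees: 0:7, 1:5, 2:5, 3:7, 4:3, 5:8, 6:7, 7:5, 8:5, 9:5, 10:7, 11:5, 12:4, 13:7, 14:6, 15:4
Odd-degree vertices: 0, 1, 2, 3, 4, 6, 7, 8, 9, 10, 11, 13.

12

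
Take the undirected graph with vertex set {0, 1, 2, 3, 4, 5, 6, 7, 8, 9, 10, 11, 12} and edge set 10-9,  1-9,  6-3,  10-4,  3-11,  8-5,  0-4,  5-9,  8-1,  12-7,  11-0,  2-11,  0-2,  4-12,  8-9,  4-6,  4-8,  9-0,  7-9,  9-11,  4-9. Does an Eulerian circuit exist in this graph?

Yes

Degrees: 0:4, 1:2, 2:2, 3:2, 4:6, 5:2, 6:2, 7:2, 8:4, 9:8, 10:2, 11:4, 12:2
All degrees are even and the non-isolated vertices are connected — an Eulerian circuit exists.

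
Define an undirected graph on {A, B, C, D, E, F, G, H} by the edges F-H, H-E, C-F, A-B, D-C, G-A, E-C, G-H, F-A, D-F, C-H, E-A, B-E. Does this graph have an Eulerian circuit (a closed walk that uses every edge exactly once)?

Yes

Degrees: A:4, B:2, C:4, D:2, E:4, F:4, G:2, H:4
All degrees are even and the non-isolated vertices are connected — an Eulerian circuit exists.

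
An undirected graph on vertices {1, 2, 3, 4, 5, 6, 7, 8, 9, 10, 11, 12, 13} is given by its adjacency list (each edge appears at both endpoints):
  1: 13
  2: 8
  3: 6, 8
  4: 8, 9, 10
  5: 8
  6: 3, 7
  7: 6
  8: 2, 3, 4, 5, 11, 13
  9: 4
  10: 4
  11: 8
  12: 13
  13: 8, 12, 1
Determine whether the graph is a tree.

The graph has 13 vertices and 12 edges.
It is connected with exactly 12 edges, hence acyclic — it is a tree.

Yes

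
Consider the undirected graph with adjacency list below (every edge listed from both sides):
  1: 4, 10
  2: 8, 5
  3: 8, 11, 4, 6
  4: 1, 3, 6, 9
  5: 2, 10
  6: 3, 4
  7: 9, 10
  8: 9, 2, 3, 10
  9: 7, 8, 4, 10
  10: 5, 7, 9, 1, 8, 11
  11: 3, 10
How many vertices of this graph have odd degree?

0

Degrees: 1:2, 2:2, 3:4, 4:4, 5:2, 6:2, 7:2, 8:4, 9:4, 10:6, 11:2
Odd-degree vertices: none.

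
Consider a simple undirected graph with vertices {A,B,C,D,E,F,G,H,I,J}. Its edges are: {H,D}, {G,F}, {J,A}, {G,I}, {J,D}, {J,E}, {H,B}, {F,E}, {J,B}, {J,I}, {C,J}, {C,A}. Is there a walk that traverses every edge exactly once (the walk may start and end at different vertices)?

Degrees: A:2, B:2, C:2, D:2, E:2, F:2, G:2, H:2, I:2, J:6
Odd-degree vertices: none (0 total).
The non-isolated vertices are connected and exactly 0 have odd degree, so an Eulerian trail exists.

Yes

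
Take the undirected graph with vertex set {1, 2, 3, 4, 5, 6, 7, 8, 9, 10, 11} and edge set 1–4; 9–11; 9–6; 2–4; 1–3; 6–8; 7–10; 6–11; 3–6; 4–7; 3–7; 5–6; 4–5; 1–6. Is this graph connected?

Yes

Starting from 1 and exploring outward reaches every vertex (1, 6, 4, 3, 5, 8, 11, 9, 7, 2, 10); the graph is connected.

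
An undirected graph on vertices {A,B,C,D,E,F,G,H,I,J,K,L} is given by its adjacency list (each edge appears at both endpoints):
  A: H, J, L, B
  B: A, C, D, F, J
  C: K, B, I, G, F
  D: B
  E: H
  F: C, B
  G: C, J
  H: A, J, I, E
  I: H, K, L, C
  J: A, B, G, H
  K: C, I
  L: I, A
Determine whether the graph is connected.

Starting from A and exploring outward reaches every vertex (A, J, B, H, L, G, F, D, C, E, I, K); the graph is connected.

Yes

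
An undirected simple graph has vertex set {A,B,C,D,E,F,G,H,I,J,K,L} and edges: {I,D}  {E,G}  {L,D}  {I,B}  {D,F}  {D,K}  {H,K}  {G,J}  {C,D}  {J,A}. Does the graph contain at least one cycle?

The graph has 12 vertices, 10 edges, and 2 connected components.
Since 10 = 12 - 2, the graph is a forest and contains no cycle.

No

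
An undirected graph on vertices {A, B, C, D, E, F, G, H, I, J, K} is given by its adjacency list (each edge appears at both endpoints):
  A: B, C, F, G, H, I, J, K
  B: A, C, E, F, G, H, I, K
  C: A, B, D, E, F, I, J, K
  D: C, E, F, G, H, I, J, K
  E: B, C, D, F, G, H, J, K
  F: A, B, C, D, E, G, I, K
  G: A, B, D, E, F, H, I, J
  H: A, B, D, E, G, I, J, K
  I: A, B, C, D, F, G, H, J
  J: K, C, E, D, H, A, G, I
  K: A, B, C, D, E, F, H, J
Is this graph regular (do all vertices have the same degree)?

Yes

Degrees: A:8, B:8, C:8, D:8, E:8, F:8, G:8, H:8, I:8, J:8, K:8
Every vertex has degree 8, so the graph is 8-regular.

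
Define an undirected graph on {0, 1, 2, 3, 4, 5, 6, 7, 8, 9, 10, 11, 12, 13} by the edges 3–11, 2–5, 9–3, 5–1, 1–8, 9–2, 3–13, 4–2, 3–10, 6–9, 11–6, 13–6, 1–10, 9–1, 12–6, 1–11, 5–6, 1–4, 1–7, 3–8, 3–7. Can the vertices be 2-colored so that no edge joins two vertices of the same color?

Yes

Color {0, 4, 5, 7, 8, 9, 10, 11, 12, 13} black and {1, 2, 3, 6} white. No edge joins two same-colored vertices, so the graph is bipartite.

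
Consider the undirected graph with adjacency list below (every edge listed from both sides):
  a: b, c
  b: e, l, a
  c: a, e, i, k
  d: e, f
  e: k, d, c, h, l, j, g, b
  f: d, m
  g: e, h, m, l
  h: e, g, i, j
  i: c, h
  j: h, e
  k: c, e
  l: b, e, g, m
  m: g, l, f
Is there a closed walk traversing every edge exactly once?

Degrees: a:2, b:3, c:4, d:2, e:8, f:2, g:4, h:4, i:2, j:2, k:2, l:4, m:3
Vertices with odd degree: b, m. An Eulerian circuit requires all degrees even.

No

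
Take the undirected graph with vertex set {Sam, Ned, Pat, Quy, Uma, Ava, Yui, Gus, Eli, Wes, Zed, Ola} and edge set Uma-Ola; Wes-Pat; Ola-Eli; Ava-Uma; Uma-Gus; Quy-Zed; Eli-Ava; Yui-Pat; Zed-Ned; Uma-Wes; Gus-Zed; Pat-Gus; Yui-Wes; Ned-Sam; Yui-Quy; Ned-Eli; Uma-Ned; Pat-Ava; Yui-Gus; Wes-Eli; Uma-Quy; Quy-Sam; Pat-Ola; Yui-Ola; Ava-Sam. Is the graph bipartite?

Yui-Pat-Ola-Yui is an odd cycle (length 3), and a bipartite graph can contain only even cycles.

No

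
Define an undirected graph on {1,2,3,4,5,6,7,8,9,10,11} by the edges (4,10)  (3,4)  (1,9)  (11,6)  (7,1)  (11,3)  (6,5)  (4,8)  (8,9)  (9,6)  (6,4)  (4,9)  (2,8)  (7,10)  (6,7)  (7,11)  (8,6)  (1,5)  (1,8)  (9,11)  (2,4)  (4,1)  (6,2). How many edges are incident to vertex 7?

4

Neighbors of 7: 1, 6, 10, 11.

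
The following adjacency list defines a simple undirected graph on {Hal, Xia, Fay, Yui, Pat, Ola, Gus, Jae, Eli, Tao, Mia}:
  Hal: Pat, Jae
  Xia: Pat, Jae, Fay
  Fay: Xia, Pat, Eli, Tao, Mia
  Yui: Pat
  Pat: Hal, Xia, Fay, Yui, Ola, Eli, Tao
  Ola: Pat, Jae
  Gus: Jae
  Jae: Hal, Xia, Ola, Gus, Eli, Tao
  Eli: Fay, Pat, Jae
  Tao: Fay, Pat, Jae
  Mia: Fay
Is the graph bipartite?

No

The cycle Tao-Pat-Fay-Tao has length 3, which is odd, so the graph is not bipartite.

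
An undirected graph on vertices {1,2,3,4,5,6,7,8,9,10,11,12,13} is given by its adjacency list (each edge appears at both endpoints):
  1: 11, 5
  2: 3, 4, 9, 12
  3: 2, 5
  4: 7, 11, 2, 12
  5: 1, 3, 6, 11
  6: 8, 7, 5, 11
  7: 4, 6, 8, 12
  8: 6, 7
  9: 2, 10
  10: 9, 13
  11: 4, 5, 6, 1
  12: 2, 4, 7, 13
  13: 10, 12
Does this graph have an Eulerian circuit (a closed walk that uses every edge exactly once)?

Degrees: 1:2, 2:4, 3:2, 4:4, 5:4, 6:4, 7:4, 8:2, 9:2, 10:2, 11:4, 12:4, 13:2
Every vertex has even degree and the edges form a single connected piece, so an Eulerian circuit exists.

Yes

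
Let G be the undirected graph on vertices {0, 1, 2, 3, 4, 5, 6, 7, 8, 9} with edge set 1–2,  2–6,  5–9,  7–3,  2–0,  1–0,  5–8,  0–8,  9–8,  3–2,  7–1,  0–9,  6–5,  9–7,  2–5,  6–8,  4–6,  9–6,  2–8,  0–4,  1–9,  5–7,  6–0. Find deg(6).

6

Neighbors of 6: 0, 2, 4, 5, 8, 9.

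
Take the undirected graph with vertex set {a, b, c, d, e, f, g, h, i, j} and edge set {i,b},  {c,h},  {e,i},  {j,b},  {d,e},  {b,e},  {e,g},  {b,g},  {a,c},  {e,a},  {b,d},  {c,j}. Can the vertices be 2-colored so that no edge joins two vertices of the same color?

No

i-e-b-i is an odd cycle (length 3), and a bipartite graph can contain only even cycles.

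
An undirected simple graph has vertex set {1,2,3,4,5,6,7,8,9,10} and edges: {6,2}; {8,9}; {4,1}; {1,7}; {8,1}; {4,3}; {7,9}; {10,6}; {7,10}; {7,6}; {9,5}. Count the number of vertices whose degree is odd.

Degrees: 1:3, 2:1, 3:1, 4:2, 5:1, 6:3, 7:4, 8:2, 9:3, 10:2
Odd-degree vertices: 1, 2, 3, 5, 6, 9.

6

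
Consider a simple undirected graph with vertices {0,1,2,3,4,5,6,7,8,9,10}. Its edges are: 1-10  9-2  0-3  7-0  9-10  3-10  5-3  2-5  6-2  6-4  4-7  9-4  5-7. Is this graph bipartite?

9-2-5-3-10-9 is an odd cycle (length 5), and a bipartite graph can contain only even cycles.

No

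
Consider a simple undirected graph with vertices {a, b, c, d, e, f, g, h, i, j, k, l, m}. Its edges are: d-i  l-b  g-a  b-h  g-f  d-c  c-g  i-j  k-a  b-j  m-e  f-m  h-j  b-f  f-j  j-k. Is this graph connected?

Yes

A breadth-first search from a visits a, k, g, j, f, c, b, i, h, m, d, l, e — all 13 vertices — so the graph is connected.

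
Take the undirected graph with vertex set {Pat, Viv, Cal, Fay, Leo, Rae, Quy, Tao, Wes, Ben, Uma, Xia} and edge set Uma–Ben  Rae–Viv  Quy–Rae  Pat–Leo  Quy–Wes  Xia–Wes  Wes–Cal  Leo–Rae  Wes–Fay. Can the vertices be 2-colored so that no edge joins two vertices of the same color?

Color {Viv, Cal, Fay, Leo, Quy, Tao, Uma, Xia} black and {Pat, Rae, Wes, Ben} white. No edge joins two same-colored vertices, so the graph is bipartite.

Yes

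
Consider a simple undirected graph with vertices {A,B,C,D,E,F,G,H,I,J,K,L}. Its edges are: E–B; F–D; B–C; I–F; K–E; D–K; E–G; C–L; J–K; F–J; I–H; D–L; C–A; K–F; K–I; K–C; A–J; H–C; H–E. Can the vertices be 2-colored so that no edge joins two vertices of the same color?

No

The cycle F-K-D-F has length 3, which is odd, so the graph is not bipartite.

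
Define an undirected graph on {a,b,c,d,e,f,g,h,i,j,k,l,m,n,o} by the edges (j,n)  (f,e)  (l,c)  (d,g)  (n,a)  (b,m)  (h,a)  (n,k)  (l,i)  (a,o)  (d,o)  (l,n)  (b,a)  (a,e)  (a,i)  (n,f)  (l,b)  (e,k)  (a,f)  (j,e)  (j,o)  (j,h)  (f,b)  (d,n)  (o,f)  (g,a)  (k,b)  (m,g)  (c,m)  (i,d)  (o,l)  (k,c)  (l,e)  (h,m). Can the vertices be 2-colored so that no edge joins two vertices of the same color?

f-a-o-f is an odd cycle (length 3), and a bipartite graph can contain only even cycles.

No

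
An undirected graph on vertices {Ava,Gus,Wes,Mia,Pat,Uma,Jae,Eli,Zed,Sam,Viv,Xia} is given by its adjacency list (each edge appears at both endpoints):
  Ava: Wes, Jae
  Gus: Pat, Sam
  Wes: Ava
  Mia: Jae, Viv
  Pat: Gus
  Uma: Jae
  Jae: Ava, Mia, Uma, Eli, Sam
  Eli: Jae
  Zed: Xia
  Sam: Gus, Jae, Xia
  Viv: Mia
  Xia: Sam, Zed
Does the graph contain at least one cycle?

No

The graph has 12 vertices, 11 edges, and 1 connected component.
Since 11 = 12 - 1, the graph is a forest and contains no cycle.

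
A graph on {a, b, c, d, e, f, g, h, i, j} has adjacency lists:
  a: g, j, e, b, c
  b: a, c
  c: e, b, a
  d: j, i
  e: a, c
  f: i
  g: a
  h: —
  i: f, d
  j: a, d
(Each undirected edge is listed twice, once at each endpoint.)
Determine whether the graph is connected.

No

Component: {h}
Component: {a, b, c, d, e, f, g, i, j}
There are 2 separate components, so the graph is not connected.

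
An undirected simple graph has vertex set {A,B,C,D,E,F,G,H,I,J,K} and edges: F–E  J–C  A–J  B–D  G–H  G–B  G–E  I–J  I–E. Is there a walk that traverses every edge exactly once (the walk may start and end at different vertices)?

No

Degrees: A:1, B:2, C:1, D:1, E:3, F:1, G:3, H:1, I:2, J:3, K:0
Odd-degree vertices: A, C, D, E, F, G, H, J (8 total).
With 8 odd-degree vertices (more than two), no single trail can use every edge.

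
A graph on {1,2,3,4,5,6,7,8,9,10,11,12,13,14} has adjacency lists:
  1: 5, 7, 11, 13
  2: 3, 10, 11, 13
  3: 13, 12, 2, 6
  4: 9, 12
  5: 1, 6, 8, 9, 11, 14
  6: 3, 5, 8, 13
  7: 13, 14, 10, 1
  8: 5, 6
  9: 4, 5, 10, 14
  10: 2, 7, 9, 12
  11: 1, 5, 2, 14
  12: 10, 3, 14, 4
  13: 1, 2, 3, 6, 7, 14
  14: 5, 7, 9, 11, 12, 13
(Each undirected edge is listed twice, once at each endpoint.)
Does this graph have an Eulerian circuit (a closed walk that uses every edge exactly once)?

Yes

Degrees: 1:4, 2:4, 3:4, 4:2, 5:6, 6:4, 7:4, 8:2, 9:4, 10:4, 11:4, 12:4, 13:6, 14:6
Every vertex has even degree and the edges form a single connected piece, so an Eulerian circuit exists.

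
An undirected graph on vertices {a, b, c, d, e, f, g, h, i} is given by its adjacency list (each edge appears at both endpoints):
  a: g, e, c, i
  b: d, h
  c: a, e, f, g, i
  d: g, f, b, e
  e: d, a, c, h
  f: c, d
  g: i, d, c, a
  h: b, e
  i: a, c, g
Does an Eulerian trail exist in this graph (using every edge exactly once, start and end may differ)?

Yes

Degrees: a:4, b:2, c:5, d:4, e:4, f:2, g:4, h:2, i:3
Odd-degree vertices: c, i (2 total).
The non-isolated vertices are connected and exactly 2 have odd degree, so an Eulerian trail exists (from c to i).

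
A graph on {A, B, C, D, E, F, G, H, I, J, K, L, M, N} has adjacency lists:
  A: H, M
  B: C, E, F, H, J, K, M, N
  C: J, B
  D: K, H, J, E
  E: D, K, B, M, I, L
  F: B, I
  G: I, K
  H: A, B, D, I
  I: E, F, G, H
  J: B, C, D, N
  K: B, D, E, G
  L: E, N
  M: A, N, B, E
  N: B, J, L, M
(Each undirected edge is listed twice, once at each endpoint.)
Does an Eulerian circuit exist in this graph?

Degrees: A:2, B:8, C:2, D:4, E:6, F:2, G:2, H:4, I:4, J:4, K:4, L:2, M:4, N:4
Every vertex has even degree and the edges form a single connected piece, so an Eulerian circuit exists.

Yes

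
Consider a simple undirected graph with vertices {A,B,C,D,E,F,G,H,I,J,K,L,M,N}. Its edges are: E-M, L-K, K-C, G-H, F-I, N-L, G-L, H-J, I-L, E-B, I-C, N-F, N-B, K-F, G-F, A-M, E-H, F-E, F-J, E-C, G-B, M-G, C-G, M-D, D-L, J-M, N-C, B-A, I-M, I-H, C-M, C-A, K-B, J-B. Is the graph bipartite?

The cycle C-M-E-C has length 3, which is odd, so the graph is not bipartite.

No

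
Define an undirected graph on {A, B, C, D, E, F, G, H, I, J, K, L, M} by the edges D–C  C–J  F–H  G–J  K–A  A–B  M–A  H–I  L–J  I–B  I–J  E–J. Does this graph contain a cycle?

No

The graph has 13 vertices, 12 edges, and 1 connected component.
Since 12 = 13 - 1, the graph is a forest and contains no cycle.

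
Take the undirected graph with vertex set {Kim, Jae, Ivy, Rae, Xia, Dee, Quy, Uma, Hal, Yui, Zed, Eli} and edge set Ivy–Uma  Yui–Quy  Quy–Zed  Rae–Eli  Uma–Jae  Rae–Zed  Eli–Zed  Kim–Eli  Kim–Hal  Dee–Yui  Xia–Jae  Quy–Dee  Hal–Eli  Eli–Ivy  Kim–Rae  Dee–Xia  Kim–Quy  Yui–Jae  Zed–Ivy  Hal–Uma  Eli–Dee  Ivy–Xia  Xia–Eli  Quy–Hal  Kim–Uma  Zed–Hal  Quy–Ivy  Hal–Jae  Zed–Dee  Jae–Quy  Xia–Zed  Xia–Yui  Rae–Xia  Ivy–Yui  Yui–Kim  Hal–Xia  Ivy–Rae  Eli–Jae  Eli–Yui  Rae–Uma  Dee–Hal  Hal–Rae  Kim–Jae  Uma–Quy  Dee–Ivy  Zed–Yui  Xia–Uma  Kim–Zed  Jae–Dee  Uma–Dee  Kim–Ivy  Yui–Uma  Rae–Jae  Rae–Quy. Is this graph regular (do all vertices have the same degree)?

Degrees: Kim:9, Jae:9, Ivy:9, Rae:9, Xia:9, Dee:9, Quy:9, Uma:9, Hal:9, Yui:9, Zed:9, Eli:9
Every vertex has degree 9, so the graph is 9-regular.

Yes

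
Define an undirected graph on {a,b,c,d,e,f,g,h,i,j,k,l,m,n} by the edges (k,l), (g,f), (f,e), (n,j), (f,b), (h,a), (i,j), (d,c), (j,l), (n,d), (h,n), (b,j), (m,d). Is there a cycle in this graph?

No

|V| = 14, |E| = 13, number of components = 1.
Since 13 = 14 - 1, the graph is a forest and contains no cycle.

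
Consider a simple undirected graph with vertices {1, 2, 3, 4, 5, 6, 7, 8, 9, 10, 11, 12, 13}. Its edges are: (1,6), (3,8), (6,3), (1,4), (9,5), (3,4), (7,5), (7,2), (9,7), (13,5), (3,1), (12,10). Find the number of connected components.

4

Component: {11}
Component: {10, 12}
Component: {1, 3, 4, 6, 8}
Component: {2, 5, 7, 9, 13}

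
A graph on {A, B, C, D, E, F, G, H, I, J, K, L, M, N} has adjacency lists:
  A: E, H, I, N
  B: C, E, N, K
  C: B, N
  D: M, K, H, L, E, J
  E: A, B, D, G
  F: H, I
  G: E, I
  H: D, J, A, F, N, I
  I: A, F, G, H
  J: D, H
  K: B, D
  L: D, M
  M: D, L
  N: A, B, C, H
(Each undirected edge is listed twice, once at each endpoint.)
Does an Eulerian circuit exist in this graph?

Yes

Degrees: A:4, B:4, C:2, D:6, E:4, F:2, G:2, H:6, I:4, J:2, K:2, L:2, M:2, N:4
All degrees are even and the non-isolated vertices are connected — an Eulerian circuit exists.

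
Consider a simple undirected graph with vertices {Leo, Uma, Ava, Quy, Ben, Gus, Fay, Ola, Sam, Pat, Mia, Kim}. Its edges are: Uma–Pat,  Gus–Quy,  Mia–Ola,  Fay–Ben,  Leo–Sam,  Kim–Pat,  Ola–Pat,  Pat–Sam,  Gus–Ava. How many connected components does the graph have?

Component: {Ben, Fay}
Component: {Ava, Quy, Gus}
Component: {Leo, Uma, Ola, Sam, Pat, Mia, Kim}

3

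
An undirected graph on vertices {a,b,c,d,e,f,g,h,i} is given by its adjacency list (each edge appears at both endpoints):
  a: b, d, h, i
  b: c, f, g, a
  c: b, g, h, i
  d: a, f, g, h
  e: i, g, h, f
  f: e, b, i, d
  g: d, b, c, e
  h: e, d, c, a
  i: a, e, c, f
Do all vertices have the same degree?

Degrees: a:4, b:4, c:4, d:4, e:4, f:4, g:4, h:4, i:4
All degrees equal 4; the graph is regular.

Yes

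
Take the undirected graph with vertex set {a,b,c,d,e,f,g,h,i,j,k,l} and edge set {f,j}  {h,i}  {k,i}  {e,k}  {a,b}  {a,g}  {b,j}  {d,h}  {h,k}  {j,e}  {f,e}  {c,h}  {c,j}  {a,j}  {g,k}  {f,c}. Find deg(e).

Neighbors of e: f, j, k.

3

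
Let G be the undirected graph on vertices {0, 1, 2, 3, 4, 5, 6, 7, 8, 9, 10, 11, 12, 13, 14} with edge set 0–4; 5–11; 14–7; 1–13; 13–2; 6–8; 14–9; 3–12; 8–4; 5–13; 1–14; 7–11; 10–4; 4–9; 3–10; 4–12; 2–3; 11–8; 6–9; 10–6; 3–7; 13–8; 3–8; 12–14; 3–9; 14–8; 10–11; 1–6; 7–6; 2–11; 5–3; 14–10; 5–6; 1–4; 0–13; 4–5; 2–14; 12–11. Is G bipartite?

Color {3, 4, 6, 11, 13, 14} black and {0, 1, 2, 5, 7, 8, 9, 10, 12} white. No edge joins two same-colored vertices, so the graph is bipartite.

Yes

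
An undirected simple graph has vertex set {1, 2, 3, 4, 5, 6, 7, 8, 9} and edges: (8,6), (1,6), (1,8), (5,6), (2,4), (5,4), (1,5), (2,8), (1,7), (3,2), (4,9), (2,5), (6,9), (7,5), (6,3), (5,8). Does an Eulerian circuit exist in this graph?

No

Degrees: 1:4, 2:4, 3:2, 4:3, 5:6, 6:5, 7:2, 8:4, 9:2
4, 6 have odd degree; an Eulerian circuit needs every degree to be even, so none exists.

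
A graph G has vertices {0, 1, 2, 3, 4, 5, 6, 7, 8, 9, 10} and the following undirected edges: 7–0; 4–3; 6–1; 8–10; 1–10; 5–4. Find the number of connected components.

5

Component: {2}
Component: {9}
Component: {0, 7}
Component: {3, 4, 5}
Component: {1, 6, 8, 10}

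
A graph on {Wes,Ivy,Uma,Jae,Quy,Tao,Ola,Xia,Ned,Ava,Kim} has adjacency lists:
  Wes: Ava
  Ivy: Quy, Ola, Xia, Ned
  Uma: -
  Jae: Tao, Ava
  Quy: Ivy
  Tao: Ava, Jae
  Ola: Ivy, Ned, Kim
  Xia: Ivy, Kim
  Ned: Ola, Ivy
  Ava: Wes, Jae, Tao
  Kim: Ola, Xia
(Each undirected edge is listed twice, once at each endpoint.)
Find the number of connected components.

Component: {Uma}
Component: {Wes, Jae, Tao, Ava}
Component: {Ivy, Quy, Ola, Xia, Ned, Kim}

3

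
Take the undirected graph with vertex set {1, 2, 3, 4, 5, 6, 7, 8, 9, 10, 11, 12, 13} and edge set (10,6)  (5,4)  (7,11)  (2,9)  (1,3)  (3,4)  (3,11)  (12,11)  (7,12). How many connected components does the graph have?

Component: {8}
Component: {13}
Component: {2, 9}
Component: {6, 10}
Component: {1, 3, 4, 5, 7, 11, 12}

5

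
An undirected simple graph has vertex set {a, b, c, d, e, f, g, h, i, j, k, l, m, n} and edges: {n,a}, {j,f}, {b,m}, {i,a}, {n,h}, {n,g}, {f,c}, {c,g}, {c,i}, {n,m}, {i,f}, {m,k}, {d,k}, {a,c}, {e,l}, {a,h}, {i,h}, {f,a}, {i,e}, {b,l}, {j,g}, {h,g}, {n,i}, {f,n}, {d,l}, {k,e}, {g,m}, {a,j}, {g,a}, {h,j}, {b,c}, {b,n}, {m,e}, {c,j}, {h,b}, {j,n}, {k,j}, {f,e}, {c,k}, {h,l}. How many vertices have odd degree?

8

Degrees: a:7, b:5, c:7, d:2, e:5, f:6, g:6, h:7, i:6, j:7, k:5, l:4, m:5, n:8
Odd-degree vertices: a, b, c, e, h, j, k, m.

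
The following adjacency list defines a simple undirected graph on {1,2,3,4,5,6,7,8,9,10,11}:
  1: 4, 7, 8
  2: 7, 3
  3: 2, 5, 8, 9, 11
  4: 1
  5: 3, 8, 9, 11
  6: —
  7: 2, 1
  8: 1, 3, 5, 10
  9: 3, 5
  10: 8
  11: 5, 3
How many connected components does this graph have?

2

Component: {6}
Component: {1, 2, 3, 4, 5, 7, 8, 9, 10, 11}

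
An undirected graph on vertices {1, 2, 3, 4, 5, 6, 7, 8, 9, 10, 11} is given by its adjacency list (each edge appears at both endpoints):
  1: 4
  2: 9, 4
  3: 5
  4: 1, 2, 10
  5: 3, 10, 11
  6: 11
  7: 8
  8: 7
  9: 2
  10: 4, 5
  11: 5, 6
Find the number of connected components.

Component: {7, 8}
Component: {1, 2, 3, 4, 5, 6, 9, 10, 11}

2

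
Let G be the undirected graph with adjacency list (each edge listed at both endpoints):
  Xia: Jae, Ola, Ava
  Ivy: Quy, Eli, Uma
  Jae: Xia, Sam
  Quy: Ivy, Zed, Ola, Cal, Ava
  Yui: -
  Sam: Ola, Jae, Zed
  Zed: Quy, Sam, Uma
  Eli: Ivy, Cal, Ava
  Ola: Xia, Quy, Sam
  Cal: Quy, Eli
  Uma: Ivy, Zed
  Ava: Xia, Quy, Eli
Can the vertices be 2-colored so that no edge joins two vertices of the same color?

Yes

A valid 2-coloring puts {Ivy, Jae, Yui, Zed, Ola, Cal, Ava} on one side and {Xia, Quy, Sam, Eli, Uma} on the other; every edge crosses between the two sides.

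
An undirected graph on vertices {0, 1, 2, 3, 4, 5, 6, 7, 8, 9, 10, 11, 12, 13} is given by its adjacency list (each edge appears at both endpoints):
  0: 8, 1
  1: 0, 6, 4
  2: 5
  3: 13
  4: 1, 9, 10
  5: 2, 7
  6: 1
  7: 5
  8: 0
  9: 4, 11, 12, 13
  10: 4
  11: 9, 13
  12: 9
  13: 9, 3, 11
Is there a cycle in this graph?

The graph has 14 vertices, 13 edges, and 2 connected components.
Since 13 > 14 - 2, a cycle must exist; for instance 9-13-11-9.

Yes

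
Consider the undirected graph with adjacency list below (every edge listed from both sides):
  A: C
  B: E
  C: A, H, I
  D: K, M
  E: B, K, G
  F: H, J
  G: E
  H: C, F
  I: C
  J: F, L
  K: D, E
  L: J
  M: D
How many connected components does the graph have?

Component: {B, D, E, G, K, M}
Component: {A, C, F, H, I, J, L}

2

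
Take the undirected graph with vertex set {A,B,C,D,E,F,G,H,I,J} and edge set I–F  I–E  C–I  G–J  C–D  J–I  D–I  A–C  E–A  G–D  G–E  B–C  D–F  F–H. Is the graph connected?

A breadth-first search from A visits A, C, E, I, B, D, G, F, J, H — all 10 vertices — so the graph is connected.

Yes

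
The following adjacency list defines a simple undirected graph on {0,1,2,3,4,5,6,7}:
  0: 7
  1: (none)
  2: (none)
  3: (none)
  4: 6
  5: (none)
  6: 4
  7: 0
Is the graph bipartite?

Partition the vertices as {1, 2, 3, 5, 6, 7} vs {0, 4}. Each listed edge has one endpoint in each part, so the graph is bipartite.

Yes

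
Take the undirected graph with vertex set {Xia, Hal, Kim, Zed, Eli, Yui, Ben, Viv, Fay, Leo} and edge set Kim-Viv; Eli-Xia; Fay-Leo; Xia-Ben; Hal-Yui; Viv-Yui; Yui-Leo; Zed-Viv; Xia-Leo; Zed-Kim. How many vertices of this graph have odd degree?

8

Degrees: Xia:3, Hal:1, Kim:2, Zed:2, Eli:1, Yui:3, Ben:1, Viv:3, Fay:1, Leo:3
Odd-degree vertices: Xia, Hal, Eli, Yui, Ben, Viv, Fay, Leo.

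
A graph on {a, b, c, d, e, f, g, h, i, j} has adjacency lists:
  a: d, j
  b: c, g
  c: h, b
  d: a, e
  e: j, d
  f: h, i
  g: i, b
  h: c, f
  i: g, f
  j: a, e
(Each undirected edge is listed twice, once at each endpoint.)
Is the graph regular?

Yes

Degrees: a:2, b:2, c:2, d:2, e:2, f:2, g:2, h:2, i:2, j:2
Every vertex has degree 2, so the graph is 2-regular.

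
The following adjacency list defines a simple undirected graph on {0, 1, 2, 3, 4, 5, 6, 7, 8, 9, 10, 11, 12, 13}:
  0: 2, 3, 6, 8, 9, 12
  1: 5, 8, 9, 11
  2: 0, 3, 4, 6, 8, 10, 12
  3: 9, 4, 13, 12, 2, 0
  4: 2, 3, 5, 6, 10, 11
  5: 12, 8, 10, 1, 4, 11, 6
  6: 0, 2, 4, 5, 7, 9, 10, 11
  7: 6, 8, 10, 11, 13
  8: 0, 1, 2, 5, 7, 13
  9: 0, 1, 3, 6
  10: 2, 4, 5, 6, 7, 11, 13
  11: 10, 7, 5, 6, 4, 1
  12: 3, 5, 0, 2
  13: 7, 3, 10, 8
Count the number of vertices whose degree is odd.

Degrees: 0:6, 1:4, 2:7, 3:6, 4:6, 5:7, 6:8, 7:5, 8:6, 9:4, 10:7, 11:6, 12:4, 13:4
Odd-degree vertices: 2, 5, 7, 10.

4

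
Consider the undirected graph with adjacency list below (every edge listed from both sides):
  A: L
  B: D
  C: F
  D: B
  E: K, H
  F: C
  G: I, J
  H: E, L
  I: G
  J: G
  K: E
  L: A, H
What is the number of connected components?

4

Component: {B, D}
Component: {C, F}
Component: {G, I, J}
Component: {A, E, H, K, L}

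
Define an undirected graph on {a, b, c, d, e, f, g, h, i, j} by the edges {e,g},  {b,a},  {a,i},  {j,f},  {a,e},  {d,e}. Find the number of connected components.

4

Component: {c}
Component: {h}
Component: {f, j}
Component: {a, b, d, e, g, i}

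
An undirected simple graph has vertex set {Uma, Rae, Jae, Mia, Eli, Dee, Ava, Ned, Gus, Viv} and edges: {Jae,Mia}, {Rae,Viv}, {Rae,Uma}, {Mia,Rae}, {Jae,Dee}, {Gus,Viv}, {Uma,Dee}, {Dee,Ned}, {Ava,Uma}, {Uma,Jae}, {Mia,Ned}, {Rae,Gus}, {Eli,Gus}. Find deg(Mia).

Neighbors of Mia: Rae, Jae, Ned.

3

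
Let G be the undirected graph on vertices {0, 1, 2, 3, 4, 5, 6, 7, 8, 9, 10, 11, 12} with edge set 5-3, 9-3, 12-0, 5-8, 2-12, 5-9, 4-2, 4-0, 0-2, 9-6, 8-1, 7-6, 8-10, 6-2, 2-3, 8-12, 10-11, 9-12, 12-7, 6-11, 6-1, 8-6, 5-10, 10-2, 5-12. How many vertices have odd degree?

4

Degrees: 0:3, 1:2, 2:6, 3:3, 4:2, 5:5, 6:6, 7:2, 8:5, 9:4, 10:4, 11:2, 12:6
Odd-degree vertices: 0, 3, 5, 8.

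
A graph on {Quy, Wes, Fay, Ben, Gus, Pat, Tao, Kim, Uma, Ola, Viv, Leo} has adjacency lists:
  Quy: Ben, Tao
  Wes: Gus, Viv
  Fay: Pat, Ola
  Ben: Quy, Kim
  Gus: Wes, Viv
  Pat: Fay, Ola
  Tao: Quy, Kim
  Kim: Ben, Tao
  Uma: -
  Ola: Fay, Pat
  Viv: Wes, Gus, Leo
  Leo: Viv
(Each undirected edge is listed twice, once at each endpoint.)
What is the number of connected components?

4

Component: {Uma}
Component: {Fay, Pat, Ola}
Component: {Quy, Ben, Tao, Kim}
Component: {Wes, Gus, Viv, Leo}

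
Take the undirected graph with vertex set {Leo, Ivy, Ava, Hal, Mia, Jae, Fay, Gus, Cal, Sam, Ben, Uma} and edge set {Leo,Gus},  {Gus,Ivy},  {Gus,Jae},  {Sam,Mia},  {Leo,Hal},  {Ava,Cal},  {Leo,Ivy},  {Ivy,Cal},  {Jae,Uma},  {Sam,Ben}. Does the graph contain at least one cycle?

The graph has 12 vertices, 10 edges, and 3 connected components.
Since 10 > 12 - 3, a cycle must exist; for instance Leo-Gus-Ivy-Leo.

Yes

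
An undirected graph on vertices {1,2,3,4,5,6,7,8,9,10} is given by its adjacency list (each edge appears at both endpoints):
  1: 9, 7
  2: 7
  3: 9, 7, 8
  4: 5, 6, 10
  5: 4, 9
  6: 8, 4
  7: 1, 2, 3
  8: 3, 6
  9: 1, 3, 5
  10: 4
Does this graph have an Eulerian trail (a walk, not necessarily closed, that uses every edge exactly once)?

Degrees: 1:2, 2:1, 3:3, 4:3, 5:2, 6:2, 7:3, 8:2, 9:3, 10:1
Odd-degree vertices: 2, 3, 4, 7, 9, 10 (6 total).
An Eulerian trail requires 0 or 2 odd-degree vertices; here there are 6.

No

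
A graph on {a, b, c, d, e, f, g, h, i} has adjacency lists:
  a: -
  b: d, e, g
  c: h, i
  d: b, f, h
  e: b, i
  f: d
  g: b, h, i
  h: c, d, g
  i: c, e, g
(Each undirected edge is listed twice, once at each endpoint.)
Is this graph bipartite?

Yes

A valid 2-coloring puts {a, c, d, e, g} on one side and {b, f, h, i} on the other; every edge crosses between the two sides.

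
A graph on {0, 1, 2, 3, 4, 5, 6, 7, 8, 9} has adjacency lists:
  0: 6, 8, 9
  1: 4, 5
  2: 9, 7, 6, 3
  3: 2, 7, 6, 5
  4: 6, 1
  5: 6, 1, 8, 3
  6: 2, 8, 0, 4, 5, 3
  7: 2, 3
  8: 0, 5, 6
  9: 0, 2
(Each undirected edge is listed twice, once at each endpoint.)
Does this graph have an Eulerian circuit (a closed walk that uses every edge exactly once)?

No

Degrees: 0:3, 1:2, 2:4, 3:4, 4:2, 5:4, 6:6, 7:2, 8:3, 9:2
Vertices with odd degree: 0, 8. An Eulerian circuit requires all degrees even.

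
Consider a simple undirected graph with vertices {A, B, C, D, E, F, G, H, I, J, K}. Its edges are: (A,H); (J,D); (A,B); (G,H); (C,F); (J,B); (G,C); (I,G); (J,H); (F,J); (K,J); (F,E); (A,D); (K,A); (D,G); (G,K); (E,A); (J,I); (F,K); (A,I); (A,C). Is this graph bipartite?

F-J-K-F is an odd cycle (length 3), and a bipartite graph can contain only even cycles.

No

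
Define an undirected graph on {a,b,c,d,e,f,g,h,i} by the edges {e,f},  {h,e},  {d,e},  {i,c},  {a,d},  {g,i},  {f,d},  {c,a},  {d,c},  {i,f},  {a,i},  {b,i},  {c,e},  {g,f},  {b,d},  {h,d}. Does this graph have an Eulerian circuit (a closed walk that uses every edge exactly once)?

No

Degrees: a:3, b:2, c:4, d:6, e:4, f:4, g:2, h:2, i:5
Vertices with odd degree: a, i. An Eulerian circuit requires all degrees even.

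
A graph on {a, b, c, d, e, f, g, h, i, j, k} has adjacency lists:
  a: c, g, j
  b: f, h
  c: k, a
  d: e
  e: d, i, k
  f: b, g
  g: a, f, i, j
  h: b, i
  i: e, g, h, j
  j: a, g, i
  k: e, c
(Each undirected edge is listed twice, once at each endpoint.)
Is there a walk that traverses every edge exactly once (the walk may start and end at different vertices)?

No

Degrees: a:3, b:2, c:2, d:1, e:3, f:2, g:4, h:2, i:4, j:3, k:2
Odd-degree vertices: a, d, e, j (4 total).
An Eulerian trail requires 0 or 2 odd-degree vertices; here there are 4.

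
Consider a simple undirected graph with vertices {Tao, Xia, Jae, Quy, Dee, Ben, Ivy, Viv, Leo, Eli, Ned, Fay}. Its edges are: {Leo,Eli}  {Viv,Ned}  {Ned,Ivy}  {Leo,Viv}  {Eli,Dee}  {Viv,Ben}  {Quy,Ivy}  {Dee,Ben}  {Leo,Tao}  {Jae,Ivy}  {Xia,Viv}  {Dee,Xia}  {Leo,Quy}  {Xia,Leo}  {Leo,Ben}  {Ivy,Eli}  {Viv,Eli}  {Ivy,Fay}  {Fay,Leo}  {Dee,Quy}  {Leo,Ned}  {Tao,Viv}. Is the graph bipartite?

The cycle Leo-Viv-Eli-Leo has length 3, which is odd, so the graph is not bipartite.

No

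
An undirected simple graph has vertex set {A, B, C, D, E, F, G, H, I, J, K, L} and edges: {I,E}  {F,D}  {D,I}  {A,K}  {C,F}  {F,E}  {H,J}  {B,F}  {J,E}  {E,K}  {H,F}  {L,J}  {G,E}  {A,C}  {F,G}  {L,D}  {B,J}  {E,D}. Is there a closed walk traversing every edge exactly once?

Degrees: A:2, B:2, C:2, D:4, E:6, F:6, G:2, H:2, I:2, J:4, K:2, L:2
Every vertex has even degree and the edges form a single connected piece, so an Eulerian circuit exists.

Yes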